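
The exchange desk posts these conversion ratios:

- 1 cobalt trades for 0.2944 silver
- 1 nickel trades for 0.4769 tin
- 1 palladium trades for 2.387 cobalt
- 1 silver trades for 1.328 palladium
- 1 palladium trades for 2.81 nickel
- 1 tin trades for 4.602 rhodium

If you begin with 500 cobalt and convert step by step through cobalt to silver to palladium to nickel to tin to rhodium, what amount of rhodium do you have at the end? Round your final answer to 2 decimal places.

500 cobalt × 0.2944 = 147.2 silver
147.2 silver × 1.328 = 195.4816 palladium
195.4816 palladium × 2.81 = 549.303296 nickel
549.303296 nickel × 0.4769 = 261.9627418624 tin
261.9627418624 tin × 4.602 = 1205.5525380507648 rhodium

1205.55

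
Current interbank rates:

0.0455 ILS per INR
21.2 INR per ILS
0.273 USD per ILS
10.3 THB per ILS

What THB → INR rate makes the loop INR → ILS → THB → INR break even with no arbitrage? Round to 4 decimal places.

2.1338

Known legs of the cycle: 0.0455 × 10.3 = 0.46865
For no arbitrage the full-cycle product must be 1, so the missing rate is 1 / 0.46865 ≈ 2.133789.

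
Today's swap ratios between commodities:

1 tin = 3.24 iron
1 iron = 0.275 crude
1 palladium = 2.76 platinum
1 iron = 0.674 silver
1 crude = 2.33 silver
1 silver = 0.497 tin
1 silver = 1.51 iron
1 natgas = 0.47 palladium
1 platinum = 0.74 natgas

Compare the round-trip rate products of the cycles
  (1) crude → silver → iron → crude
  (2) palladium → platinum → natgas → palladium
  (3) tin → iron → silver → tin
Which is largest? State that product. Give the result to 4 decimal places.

(1) 2.33 × 1.51 × 0.275 = 0.96753
(2) 2.76 × 0.74 × 0.47 = 0.95993
(3) 3.24 × 0.674 × 0.497 = 1.08533
Highest is cycle (3) at 1.0853 (>1, arbitrage).

1.0853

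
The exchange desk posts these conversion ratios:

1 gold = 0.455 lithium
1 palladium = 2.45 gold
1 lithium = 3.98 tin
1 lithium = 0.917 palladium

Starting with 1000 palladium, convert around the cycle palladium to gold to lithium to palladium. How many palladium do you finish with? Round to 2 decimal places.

1022.23

1000 palladium × 2.45 = 2450 gold
2450 gold × 0.455 = 1114.75 lithium
1114.75 lithium × 0.917 = 1022.22575 palladium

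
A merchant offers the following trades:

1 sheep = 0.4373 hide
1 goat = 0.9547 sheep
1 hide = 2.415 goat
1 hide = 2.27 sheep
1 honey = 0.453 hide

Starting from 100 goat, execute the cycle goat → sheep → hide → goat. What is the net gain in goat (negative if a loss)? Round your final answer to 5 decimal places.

0.82391

100 goat × 0.9547 = 95.47 sheep
95.47 sheep × 0.4373 = 41.749031 hide
41.749031 hide × 2.415 = 100.823909865 goat
Net change: 100.823909865 − 100 = 0.823909865 goat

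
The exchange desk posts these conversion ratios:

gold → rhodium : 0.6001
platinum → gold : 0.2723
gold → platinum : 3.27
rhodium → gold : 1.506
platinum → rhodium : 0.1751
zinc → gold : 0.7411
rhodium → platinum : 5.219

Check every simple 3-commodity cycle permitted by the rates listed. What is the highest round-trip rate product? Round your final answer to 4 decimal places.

platinum→rhodium→gold→platinum: 0.1751 × 1.506 × 3.27 = 0.86230
platinum→gold→rhodium→platinum: 0.2723 × 0.6001 × 5.219 = 0.85282
Maximum is platinum→rhodium→gold→platinum at 0.8623; no arbitrage — every cycle loses value.

0.8623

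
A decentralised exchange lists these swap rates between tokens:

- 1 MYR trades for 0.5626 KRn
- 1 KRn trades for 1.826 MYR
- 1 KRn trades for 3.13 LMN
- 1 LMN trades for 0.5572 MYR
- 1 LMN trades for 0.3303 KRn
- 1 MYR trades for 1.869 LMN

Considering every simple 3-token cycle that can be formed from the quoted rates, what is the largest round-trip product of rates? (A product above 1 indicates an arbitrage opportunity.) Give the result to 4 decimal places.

1.1272

LMN→KRn→MYR→LMN: 0.3303 × 1.826 × 1.869 = 1.12725
LMN→MYR→KRn→LMN: 0.5572 × 0.5626 × 3.13 = 0.98119
Maximum is LMN→KRn→MYR→LMN at 1.1272; arbitrage exists.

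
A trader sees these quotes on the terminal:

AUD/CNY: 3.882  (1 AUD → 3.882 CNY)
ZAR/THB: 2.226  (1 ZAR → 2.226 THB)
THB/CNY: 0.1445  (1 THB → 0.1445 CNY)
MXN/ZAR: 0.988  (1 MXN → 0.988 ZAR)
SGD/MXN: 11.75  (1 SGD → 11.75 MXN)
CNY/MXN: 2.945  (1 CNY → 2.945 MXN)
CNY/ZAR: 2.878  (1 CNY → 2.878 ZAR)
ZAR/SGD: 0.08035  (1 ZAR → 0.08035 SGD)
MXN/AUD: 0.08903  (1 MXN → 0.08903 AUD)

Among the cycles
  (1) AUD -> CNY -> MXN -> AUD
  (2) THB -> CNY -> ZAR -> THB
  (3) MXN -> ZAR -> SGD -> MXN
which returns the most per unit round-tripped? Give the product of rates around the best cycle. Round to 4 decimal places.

(1) 3.882 × 2.945 × 0.08903 = 1.01783
(2) 0.1445 × 2.878 × 2.226 = 0.92573
(3) 0.988 × 0.08035 × 11.75 = 0.93278
Highest is cycle (1) at 1.0178 (>1, arbitrage).

1.0178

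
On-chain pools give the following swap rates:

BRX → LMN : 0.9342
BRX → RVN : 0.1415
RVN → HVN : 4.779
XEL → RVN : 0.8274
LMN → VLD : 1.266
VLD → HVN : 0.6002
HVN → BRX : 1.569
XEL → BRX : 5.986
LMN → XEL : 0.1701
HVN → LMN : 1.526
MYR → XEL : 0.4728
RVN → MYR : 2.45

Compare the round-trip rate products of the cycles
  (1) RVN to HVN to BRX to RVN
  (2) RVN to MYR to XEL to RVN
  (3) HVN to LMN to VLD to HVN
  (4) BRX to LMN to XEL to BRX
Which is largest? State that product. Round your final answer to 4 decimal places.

1.1595

(1) 4.779 × 1.569 × 0.1415 = 1.06100
(2) 2.45 × 0.4728 × 0.8274 = 0.95843
(3) 1.526 × 1.266 × 0.6002 = 1.15954
(4) 0.9342 × 0.1701 × 5.986 = 0.95122
Highest is cycle (3) at 1.1595 (>1, arbitrage).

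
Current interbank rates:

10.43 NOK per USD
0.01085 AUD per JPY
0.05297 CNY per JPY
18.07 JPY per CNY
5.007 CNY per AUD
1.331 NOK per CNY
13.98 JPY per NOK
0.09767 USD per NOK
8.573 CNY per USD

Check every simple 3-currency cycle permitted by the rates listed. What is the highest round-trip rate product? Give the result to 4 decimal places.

1.1145

USD→CNY→NOK→USD: 8.573 × 1.331 × 0.09767 = 1.11448
NOK→JPY→CNY→NOK: 13.98 × 0.05297 × 1.331 = 0.98563
AUD→CNY→JPY→AUD: 5.007 × 18.07 × 0.01085 = 0.98167
Maximum is USD→CNY→NOK→USD at 1.1145; arbitrage exists.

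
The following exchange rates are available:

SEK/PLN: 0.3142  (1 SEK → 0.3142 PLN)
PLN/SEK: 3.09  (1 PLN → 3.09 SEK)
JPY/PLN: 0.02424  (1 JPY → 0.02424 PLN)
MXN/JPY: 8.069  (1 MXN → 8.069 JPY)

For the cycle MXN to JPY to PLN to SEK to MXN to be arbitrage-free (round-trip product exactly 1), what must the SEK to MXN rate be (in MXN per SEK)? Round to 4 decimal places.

Known legs of the cycle: 8.069 × 0.02424 × 3.09 = 0.6043810104
For no arbitrage the full-cycle product must be 1, so the missing rate is 1 / 0.6043810104 ≈ 1.654585.

1.6546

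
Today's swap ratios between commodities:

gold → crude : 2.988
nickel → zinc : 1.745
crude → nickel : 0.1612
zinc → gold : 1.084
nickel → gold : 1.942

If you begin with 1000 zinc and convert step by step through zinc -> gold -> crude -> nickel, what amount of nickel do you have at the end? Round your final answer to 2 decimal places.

1000 zinc × 1.084 = 1084 gold
1084 gold × 2.988 = 3238.992 crude
3238.992 crude × 0.1612 = 522.1255104 nickel

522.13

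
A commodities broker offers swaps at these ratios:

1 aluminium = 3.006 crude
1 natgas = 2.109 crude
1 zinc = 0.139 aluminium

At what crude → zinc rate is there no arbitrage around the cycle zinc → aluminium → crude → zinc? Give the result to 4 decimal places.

2.3933

Known legs of the cycle: 0.139 × 3.006 = 0.417834
For no arbitrage the full-cycle product must be 1, so the missing rate is 1 / 0.417834 ≈ 2.393295.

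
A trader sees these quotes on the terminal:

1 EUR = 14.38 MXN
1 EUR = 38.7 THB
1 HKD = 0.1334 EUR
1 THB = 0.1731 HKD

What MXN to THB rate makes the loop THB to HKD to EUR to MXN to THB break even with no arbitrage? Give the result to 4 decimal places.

Known legs of the cycle: 0.1731 × 0.1334 × 14.38 = 0.3320563452
For no arbitrage the full-cycle product must be 1, so the missing rate is 1 / 0.3320563452 ≈ 3.011537.

3.0115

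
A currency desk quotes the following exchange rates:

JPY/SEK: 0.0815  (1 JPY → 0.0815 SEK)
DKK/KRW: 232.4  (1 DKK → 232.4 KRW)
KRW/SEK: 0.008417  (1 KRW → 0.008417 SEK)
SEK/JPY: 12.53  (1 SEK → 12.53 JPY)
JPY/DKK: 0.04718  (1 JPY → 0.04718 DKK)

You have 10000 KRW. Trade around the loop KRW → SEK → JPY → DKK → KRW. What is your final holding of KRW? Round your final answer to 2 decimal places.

11563.85

10000 KRW × 0.008417 = 84.17 SEK
84.17 SEK × 12.53 = 1054.6501 JPY
1054.6501 JPY × 0.04718 = 49.758391718 DKK
49.758391718 DKK × 232.4 = 11563.8502352632 KRW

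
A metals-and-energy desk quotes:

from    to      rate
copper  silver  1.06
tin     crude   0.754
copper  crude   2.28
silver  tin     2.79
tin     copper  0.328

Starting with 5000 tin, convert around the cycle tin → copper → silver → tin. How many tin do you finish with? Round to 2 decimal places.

4850.14

5000 tin × 0.328 = 1640 copper
1640 copper × 1.06 = 1738.4 silver
1738.4 silver × 2.79 = 4850.136 tin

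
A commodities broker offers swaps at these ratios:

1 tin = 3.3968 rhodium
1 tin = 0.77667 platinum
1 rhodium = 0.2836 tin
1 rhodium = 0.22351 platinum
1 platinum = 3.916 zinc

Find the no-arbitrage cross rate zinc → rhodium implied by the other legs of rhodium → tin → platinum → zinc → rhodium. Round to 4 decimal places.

1.1593

Known legs of the cycle: 0.2836 × 0.77667 × 3.916 = 0.862552304592
For no arbitrage the full-cycle product must be 1, so the missing rate is 1 / 0.862552304592 ≈ 1.159350.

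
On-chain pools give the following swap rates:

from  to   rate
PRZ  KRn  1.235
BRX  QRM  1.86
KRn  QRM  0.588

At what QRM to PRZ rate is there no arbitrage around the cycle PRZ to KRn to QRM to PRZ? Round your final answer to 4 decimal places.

1.3771

Known legs of the cycle: 1.235 × 0.588 = 0.72618
For no arbitrage the full-cycle product must be 1, so the missing rate is 1 / 0.72618 ≈ 1.377069.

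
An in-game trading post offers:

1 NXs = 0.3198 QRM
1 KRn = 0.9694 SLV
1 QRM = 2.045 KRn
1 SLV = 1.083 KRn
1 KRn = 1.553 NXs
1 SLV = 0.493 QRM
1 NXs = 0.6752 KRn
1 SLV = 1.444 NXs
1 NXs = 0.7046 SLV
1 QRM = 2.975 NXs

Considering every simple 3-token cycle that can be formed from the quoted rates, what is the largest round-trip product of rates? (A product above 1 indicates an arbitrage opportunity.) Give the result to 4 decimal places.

1.1851

KRn→NXs→SLV→KRn: 1.553 × 0.7046 × 1.083 = 1.18507
QRM→NXs→SLV→QRM: 2.975 × 0.7046 × 0.493 = 1.03342
QRM→KRn→NXs→QRM: 2.045 × 1.553 × 0.3198 = 1.01565
QRM→KRn→SLV→QRM: 2.045 × 0.9694 × 0.493 = 0.97733
KRn→SLV→NXs→KRn: 0.9694 × 1.444 × 0.6752 = 0.94515
Maximum is KRn→NXs→SLV→KRn at 1.1851; arbitrage exists.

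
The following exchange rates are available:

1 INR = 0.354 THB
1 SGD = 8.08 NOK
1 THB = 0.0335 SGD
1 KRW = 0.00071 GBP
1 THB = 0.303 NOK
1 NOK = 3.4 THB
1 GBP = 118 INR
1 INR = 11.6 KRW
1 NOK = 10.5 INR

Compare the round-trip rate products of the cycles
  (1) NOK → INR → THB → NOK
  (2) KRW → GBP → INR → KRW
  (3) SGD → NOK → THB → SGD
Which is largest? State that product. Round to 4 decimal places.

1.1263

(1) 10.5 × 0.354 × 0.303 = 1.12625
(2) 0.00071 × 118 × 11.6 = 0.97185
(3) 8.08 × 3.4 × 0.0335 = 0.92031
Highest is cycle (1) at 1.1263 (>1, arbitrage).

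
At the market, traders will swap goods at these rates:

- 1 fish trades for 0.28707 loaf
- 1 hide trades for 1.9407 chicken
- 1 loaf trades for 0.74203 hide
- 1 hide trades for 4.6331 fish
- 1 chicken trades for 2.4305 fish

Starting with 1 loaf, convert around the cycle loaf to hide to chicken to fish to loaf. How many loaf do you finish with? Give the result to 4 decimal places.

1 loaf × 0.74203 = 0.74203 hide
0.74203 hide × 1.9407 = 1.440057621 chicken
1.440057621 chicken × 2.4305 = 3.5000600478405 fish
3.5000600478405 fish × 0.28707 = 1.004762237933572335 loaf

1.0048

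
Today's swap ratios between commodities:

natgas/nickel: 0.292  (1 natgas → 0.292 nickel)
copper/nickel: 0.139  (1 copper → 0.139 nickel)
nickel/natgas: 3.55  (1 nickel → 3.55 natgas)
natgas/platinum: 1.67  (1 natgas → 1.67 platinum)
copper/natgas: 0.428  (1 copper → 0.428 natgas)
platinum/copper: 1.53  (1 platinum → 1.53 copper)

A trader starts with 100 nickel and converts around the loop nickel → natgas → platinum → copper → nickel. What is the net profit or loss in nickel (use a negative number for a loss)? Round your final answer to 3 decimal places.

26.081

100 nickel × 3.55 = 355 natgas
355 natgas × 1.67 = 592.85 platinum
592.85 platinum × 1.53 = 907.0605 copper
907.0605 copper × 0.139 = 126.0814095 nickel
Net change: 126.0814095 − 100 = 26.0814095 nickel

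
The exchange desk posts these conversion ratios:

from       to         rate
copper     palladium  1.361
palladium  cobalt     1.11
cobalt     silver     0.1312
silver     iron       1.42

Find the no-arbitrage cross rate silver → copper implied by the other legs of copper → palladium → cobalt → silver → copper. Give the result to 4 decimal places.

5.0453

Known legs of the cycle: 1.361 × 1.11 × 0.1312 = 0.198205152
For no arbitrage the full-cycle product must be 1, so the missing rate is 1 / 0.198205152 ≈ 5.045278.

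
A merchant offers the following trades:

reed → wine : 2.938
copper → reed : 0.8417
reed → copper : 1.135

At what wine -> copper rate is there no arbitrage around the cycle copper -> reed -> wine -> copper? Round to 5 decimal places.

Known legs of the cycle: 0.8417 × 2.938 = 2.4729146
For no arbitrage the full-cycle product must be 1, so the missing rate is 1 / 2.4729146 ≈ 0.4043811.

0.40438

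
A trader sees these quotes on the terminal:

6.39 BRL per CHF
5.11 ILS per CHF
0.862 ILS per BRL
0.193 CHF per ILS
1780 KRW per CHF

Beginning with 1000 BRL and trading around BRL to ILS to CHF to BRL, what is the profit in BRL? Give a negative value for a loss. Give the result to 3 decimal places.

1000 BRL × 0.862 = 862 ILS
862 ILS × 0.193 = 166.366 CHF
166.366 CHF × 6.39 = 1063.07874 BRL
Net change: 1063.07874 − 1000 = 63.07874 BRL

63.079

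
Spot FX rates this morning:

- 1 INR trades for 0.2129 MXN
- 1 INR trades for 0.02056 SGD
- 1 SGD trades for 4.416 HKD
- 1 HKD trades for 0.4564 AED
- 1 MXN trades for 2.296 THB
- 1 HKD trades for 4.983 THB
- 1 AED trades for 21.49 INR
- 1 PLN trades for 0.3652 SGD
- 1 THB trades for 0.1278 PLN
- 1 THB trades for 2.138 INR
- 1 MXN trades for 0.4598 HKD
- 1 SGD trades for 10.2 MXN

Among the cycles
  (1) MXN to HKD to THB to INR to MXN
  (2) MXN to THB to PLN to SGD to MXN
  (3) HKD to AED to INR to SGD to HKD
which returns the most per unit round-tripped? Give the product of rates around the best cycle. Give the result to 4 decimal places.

1.0930

(1) 0.4598 × 4.983 × 2.138 × 0.2129 = 1.04290
(2) 2.296 × 0.1278 × 0.3652 × 10.2 = 1.09303
(3) 0.4564 × 21.49 × 0.02056 × 4.416 = 0.89050
Highest is cycle (2) at 1.0930 (>1, arbitrage).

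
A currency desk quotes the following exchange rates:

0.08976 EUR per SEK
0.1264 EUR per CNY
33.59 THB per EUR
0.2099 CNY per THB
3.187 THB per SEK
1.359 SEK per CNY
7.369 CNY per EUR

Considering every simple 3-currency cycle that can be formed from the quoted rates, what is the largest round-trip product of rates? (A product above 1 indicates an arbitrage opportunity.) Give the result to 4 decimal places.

0.9091

SEK→THB→CNY→SEK: 3.187 × 0.2099 × 1.359 = 0.90910
EUR→CNY→SEK→EUR: 7.369 × 1.359 × 0.08976 = 0.89890
EUR→THB→CNY→EUR: 33.59 × 0.2099 × 0.1264 = 0.89119
Maximum is SEK→THB→CNY→SEK at 0.9091; no arbitrage — every cycle loses value.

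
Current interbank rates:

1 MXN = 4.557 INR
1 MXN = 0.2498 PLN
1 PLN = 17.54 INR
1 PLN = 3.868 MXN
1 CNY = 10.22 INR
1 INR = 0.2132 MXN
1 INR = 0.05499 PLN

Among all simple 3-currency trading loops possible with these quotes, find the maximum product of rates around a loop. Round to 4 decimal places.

0.9693

PLN→MXN→INR→PLN: 3.868 × 4.557 × 0.05499 = 0.96928
PLN→INR→MXN→PLN: 17.54 × 0.2132 × 0.2498 = 0.93413
Maximum is PLN→MXN→INR→PLN at 0.9693; no arbitrage — every cycle loses value.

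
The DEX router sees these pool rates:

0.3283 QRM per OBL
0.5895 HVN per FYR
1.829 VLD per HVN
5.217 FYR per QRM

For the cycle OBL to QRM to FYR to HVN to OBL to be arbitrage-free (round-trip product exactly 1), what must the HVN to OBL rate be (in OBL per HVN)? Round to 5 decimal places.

0.99043

Known legs of the cycle: 0.3283 × 5.217 × 0.5895 = 1.00966087845
For no arbitrage the full-cycle product must be 1, so the missing rate is 1 / 1.00966087845 ≈ 0.9904316.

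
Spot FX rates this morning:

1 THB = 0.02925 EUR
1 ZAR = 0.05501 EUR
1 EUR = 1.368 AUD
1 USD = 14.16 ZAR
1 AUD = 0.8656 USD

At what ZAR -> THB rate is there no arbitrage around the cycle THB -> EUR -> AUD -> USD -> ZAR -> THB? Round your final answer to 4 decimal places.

2.0390

Known legs of the cycle: 0.02925 × 1.368 × 0.8656 × 14.16 = 0.490447436544
For no arbitrage the full-cycle product must be 1, so the missing rate is 1 / 0.490447436544 ≈ 2.038954.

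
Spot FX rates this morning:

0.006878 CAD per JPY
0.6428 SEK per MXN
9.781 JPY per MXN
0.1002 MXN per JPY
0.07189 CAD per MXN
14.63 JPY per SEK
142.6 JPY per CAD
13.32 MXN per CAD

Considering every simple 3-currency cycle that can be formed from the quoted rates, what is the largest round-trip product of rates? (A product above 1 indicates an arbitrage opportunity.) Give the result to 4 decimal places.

CAD→JPY→MXN→CAD: 142.6 × 0.1002 × 0.07189 = 1.02720
JPY→MXN→SEK→JPY: 0.1002 × 0.6428 × 14.63 = 0.94230
CAD→MXN→JPY→CAD: 13.32 × 9.781 × 0.006878 = 0.89609
Maximum is CAD→JPY→MXN→CAD at 1.0272; arbitrage exists.

1.0272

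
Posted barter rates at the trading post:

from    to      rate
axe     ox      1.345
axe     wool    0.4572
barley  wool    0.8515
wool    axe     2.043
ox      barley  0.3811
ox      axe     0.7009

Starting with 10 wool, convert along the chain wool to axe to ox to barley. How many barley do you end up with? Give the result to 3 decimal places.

10.472

10 wool × 2.043 = 20.43 axe
20.43 axe × 1.345 = 27.47835 ox
27.47835 ox × 0.3811 = 10.471999185 barley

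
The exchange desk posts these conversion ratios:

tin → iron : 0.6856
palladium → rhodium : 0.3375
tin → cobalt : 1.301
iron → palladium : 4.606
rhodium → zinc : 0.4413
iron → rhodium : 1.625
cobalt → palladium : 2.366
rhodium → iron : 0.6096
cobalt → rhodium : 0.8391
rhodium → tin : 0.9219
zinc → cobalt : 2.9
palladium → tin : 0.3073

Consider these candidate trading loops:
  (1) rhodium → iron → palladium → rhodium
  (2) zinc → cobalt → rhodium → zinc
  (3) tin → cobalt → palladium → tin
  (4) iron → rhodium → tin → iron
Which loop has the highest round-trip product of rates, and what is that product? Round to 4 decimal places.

1.0739

(1) 0.6096 × 4.606 × 0.3375 = 0.94764
(2) 2.9 × 0.8391 × 0.4413 = 1.07386
(3) 1.301 × 2.366 × 0.3073 = 0.94592
(4) 1.625 × 0.9219 × 0.6856 = 1.02709
Highest is cycle (2) at 1.0739 (>1, arbitrage).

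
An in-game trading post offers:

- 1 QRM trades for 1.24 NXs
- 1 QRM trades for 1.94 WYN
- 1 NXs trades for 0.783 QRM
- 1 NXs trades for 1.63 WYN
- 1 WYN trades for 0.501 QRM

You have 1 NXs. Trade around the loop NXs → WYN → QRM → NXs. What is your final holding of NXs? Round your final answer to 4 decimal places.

1.0126

1 NXs × 1.63 = 1.63 WYN
1.63 WYN × 0.501 = 0.81663 QRM
0.81663 QRM × 1.24 = 1.0126212 NXs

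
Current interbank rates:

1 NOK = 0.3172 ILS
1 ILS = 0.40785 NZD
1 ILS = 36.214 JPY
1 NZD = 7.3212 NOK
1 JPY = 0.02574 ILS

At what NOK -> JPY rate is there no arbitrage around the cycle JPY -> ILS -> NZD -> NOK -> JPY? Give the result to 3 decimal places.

13.011

Known legs of the cycle: 0.02574 × 0.40785 × 7.3212 = 0.0768583895508
For no arbitrage the full-cycle product must be 1, so the missing rate is 1 / 0.0768583895508 ≈ 13.01094.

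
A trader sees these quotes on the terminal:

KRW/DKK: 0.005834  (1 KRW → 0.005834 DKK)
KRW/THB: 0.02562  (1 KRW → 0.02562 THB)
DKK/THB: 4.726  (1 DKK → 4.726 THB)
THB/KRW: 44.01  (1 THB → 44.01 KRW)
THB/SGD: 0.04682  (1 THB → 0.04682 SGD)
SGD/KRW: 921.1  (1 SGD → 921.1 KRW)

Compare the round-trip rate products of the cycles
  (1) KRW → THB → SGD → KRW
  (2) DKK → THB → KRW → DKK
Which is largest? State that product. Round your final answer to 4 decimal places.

1.2134

(1) 0.02562 × 0.04682 × 921.1 = 1.10489
(2) 4.726 × 44.01 × 0.005834 = 1.21342
Highest is cycle (2) at 1.2134 (>1, arbitrage).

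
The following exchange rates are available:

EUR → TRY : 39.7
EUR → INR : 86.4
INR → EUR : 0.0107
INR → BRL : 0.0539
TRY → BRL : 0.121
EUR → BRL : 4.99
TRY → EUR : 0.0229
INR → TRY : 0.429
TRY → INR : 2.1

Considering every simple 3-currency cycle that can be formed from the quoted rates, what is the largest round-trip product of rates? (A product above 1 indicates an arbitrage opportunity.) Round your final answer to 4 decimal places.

EUR→TRY→INR→EUR: 39.7 × 2.1 × 0.0107 = 0.89206
EUR→INR→TRY→EUR: 86.4 × 0.429 × 0.0229 = 0.84880
Maximum is EUR→TRY→INR→EUR at 0.8921; no arbitrage — every cycle loses value.

0.8921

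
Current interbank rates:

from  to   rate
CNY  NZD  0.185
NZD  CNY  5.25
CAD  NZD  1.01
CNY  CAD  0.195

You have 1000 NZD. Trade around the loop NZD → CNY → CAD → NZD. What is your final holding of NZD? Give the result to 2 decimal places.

1000 NZD × 5.25 = 5250 CNY
5250 CNY × 0.195 = 1023.75 CAD
1023.75 CAD × 1.01 = 1033.9875 NZD

1033.99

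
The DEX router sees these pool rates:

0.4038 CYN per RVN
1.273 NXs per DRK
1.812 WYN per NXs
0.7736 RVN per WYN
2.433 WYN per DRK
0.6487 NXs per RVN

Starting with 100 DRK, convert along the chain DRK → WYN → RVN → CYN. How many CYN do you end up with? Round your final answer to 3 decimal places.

76.002

100 DRK × 2.433 = 243.3 WYN
243.3 WYN × 0.7736 = 188.21688 RVN
188.21688 RVN × 0.4038 = 76.001976144 CYN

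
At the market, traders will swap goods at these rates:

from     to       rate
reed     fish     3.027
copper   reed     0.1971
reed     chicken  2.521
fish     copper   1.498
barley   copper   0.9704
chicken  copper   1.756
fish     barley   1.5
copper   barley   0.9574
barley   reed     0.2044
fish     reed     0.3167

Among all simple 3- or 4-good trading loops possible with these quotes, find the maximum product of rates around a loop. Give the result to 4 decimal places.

fish→barley→reed→fish: 1.5 × 0.2044 × 3.027 = 0.92808
fish→copper→reed→fish: 1.498 × 0.1971 × 3.027 = 0.89374
fish→copper→barley→reed→fish: 1.498 × 0.9574 × 0.2044 × 3.027 = 0.88736
chicken→copper→reed→chicken: 1.756 × 0.1971 × 2.521 = 0.87254
fish→barley→copper→reed→fish: 1.5 × 0.9704 × 0.1971 × 3.027 = 0.86844
barley→reed→chicken→copper→barley: 0.2044 × 2.521 × 1.756 × 0.9574 = 0.86631
Maximum is fish→barley→reed→fish at 0.9281; no arbitrage — every cycle loses value.

0.9281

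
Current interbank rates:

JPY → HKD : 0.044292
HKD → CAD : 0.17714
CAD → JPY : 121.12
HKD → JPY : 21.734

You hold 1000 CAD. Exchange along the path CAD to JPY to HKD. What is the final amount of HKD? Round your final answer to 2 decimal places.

1000 CAD × 121.12 = 121120 JPY
121120 JPY × 0.044292 = 5364.64704 HKD

5364.65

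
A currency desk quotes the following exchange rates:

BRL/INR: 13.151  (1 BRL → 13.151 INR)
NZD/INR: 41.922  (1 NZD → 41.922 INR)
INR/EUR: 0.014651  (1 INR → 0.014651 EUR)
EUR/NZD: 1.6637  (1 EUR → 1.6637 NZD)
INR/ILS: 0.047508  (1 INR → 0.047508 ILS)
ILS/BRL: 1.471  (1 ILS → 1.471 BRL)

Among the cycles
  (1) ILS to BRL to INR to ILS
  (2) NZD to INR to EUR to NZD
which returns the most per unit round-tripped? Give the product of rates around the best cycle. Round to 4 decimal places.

1.0218

(1) 1.471 × 13.151 × 0.047508 = 0.91905
(2) 41.922 × 0.014651 × 1.6637 = 1.02184
Highest is cycle (2) at 1.0218 (>1, arbitrage).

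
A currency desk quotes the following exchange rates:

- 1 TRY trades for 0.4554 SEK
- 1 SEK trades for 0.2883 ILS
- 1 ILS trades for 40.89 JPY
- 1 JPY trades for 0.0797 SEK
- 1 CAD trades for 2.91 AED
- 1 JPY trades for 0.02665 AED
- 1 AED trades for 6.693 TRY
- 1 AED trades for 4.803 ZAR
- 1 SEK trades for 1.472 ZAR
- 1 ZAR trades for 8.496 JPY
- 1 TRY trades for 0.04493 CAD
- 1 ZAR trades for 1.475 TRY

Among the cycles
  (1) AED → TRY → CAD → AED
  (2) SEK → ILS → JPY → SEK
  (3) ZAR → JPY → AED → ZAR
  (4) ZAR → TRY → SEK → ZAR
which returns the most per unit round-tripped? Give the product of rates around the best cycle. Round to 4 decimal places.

(1) 6.693 × 0.04493 × 2.91 = 0.87508
(2) 0.2883 × 40.89 × 0.0797 = 0.93955
(3) 8.496 × 0.02665 × 4.803 = 1.08749
(4) 1.475 × 0.4554 × 1.472 = 0.98876
Highest is cycle (3) at 1.0875 (>1, arbitrage).

1.0875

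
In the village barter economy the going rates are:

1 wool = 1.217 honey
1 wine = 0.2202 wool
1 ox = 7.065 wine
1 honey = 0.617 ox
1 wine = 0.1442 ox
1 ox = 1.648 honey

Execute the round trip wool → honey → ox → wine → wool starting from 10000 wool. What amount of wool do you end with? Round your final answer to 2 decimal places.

11681.68

10000 wool × 1.217 = 12170 honey
12170 honey × 0.617 = 7508.89 ox
7508.89 ox × 7.065 = 53050.30785 wine
53050.30785 wine × 0.2202 = 11681.67778857 wool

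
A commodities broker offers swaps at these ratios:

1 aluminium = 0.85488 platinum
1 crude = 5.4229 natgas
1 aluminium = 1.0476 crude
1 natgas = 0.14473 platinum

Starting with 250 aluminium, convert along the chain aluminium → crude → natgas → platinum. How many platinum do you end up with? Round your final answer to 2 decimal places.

250 aluminium × 1.0476 = 261.9 crude
261.9 crude × 5.4229 = 1420.25751 natgas
1420.25751 natgas × 0.14473 = 205.5538694223 platinum

205.55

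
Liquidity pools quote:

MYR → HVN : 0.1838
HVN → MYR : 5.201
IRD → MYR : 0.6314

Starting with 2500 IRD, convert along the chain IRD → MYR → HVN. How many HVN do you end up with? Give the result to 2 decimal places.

2500 IRD × 0.6314 = 1578.5 MYR
1578.5 MYR × 0.1838 = 290.1283 HVN

290.13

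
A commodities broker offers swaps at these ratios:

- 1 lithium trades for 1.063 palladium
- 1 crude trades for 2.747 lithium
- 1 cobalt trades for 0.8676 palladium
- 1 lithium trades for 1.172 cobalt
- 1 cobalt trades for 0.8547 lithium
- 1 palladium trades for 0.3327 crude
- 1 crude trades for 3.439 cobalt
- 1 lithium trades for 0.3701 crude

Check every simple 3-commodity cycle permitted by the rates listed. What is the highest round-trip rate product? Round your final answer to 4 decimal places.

cobalt→lithium→crude→cobalt: 0.8547 × 0.3701 × 3.439 = 1.08784
cobalt→palladium→crude→cobalt: 0.8676 × 0.3327 × 3.439 = 0.99267
crude→lithium→palladium→crude: 2.747 × 1.063 × 0.3327 = 0.97150
Maximum is cobalt→lithium→crude→cobalt at 1.0878; arbitrage exists.

1.0878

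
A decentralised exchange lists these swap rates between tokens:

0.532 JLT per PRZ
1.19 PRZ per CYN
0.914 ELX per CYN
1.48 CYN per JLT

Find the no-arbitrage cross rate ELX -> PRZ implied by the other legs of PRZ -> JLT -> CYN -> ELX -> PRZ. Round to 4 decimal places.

Known legs of the cycle: 0.532 × 1.48 × 0.914 = 0.71964704
For no arbitrage the full-cycle product must be 1, so the missing rate is 1 / 0.71964704 ≈ 1.389570.

1.3896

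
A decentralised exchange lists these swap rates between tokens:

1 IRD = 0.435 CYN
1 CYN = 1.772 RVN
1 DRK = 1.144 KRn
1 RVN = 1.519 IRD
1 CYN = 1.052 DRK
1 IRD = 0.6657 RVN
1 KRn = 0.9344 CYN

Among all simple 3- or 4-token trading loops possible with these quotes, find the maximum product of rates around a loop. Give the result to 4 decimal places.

RVN→IRD→CYN→RVN: 1.519 × 0.435 × 1.772 = 1.17088
KRn→CYN→DRK→KRn: 0.9344 × 1.052 × 1.144 = 1.12454
Maximum is RVN→IRD→CYN→RVN at 1.1709; arbitrage exists.

1.1709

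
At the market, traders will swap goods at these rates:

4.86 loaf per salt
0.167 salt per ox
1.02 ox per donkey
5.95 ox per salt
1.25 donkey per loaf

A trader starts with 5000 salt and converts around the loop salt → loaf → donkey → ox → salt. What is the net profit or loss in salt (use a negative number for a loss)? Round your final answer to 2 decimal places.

5000 salt × 4.86 = 24300 loaf
24300 loaf × 1.25 = 30375 donkey
30375 donkey × 1.02 = 30982.5 ox
30982.5 ox × 0.167 = 5174.0775 salt
Net change: 5174.0775 − 5000 = 174.0775 salt

174.08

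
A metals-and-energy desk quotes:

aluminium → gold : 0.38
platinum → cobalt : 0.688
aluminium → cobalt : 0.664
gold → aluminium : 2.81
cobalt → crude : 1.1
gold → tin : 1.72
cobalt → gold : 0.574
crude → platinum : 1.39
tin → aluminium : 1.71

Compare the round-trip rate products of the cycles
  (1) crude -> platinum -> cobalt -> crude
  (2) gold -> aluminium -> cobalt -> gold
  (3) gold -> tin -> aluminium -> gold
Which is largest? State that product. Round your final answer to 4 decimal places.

1.1177

(1) 1.39 × 0.688 × 1.1 = 1.05195
(2) 2.81 × 0.664 × 0.574 = 1.07099
(3) 1.72 × 1.71 × 0.38 = 1.11766
Highest is cycle (3) at 1.1177 (>1, arbitrage).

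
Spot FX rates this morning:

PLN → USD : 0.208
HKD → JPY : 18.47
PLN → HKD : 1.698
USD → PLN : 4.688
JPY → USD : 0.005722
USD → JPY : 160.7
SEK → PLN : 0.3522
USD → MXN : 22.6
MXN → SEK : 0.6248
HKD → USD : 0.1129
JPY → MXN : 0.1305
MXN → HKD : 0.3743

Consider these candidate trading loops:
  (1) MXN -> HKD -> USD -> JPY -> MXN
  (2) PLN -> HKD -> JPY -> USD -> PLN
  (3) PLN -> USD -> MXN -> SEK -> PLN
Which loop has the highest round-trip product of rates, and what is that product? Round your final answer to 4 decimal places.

(1) 0.3743 × 0.1129 × 160.7 × 0.1305 = 0.88622
(2) 1.698 × 18.47 × 0.005722 × 4.688 = 0.84128
(3) 0.208 × 22.6 × 0.6248 × 0.3522 = 1.03443
Highest is cycle (3) at 1.0344 (>1, arbitrage).

1.0344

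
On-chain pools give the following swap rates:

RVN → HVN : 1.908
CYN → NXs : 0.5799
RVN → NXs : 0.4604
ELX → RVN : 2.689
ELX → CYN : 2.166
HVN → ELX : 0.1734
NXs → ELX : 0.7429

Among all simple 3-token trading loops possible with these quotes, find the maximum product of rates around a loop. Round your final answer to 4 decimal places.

0.9331

ELX→CYN→NXs→ELX: 2.166 × 0.5799 × 0.7429 = 0.93313
ELX→RVN→NXs→ELX: 2.689 × 0.4604 × 0.7429 = 0.91972
ELX→RVN→HVN→ELX: 2.689 × 1.908 × 0.1734 = 0.88965
Maximum is ELX→CYN→NXs→ELX at 0.9331; no arbitrage — every cycle loses value.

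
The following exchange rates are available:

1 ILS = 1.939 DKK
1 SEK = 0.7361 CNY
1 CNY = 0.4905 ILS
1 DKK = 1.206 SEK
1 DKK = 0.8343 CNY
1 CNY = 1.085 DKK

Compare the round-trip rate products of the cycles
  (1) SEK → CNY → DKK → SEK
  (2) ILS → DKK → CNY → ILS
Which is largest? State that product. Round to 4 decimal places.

0.9632

(1) 0.7361 × 1.085 × 1.206 = 0.96319
(2) 1.939 × 0.8343 × 0.4905 = 0.79349
Highest is cycle (1) at 0.9632 (≤1, no arbitrage).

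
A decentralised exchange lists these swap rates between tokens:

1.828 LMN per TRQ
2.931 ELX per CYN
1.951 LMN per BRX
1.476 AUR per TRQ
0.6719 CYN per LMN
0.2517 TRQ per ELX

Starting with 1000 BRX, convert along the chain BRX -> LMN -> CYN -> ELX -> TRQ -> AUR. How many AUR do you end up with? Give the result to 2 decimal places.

1427.41

1000 BRX × 1.951 = 1951 LMN
1951 LMN × 0.6719 = 1310.8769 CYN
1310.8769 CYN × 2.931 = 3842.1801939 ELX
3842.1801939 ELX × 0.2517 = 967.07675480463 TRQ
967.07675480463 TRQ × 1.476 = 1427.40529009163388 AUR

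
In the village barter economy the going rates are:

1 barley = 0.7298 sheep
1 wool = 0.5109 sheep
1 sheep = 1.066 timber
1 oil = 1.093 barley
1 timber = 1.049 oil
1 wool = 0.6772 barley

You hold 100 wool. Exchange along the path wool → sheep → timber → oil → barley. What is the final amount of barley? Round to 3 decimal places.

62.444

100 wool × 0.5109 = 51.09 sheep
51.09 sheep × 1.066 = 54.46194 timber
54.46194 timber × 1.049 = 57.13057506 oil
57.13057506 oil × 1.093 = 62.44371854058 barley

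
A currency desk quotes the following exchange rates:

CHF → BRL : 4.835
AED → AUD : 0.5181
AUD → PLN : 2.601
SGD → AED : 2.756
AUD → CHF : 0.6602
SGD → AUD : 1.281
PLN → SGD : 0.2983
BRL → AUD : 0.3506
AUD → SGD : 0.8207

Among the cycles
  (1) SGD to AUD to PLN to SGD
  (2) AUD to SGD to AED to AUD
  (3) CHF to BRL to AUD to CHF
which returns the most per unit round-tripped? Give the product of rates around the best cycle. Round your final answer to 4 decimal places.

(1) 1.281 × 2.601 × 0.2983 = 0.99390
(2) 0.8207 × 2.756 × 0.5181 = 1.17186
(3) 4.835 × 0.3506 × 0.6602 = 1.11914
Highest is cycle (2) at 1.1719 (>1, arbitrage).

1.1719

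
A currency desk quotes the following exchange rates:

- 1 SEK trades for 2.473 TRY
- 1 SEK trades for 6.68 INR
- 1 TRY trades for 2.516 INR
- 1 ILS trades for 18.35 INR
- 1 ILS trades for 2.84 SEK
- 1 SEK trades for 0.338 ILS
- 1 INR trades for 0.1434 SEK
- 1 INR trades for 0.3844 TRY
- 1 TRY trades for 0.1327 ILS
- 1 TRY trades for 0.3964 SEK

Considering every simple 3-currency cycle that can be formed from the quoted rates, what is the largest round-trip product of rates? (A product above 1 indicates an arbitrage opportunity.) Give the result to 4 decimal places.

1.0179

TRY→SEK→INR→TRY: 0.3964 × 6.68 × 0.3844 = 1.01787
TRY→ILS→INR→TRY: 0.1327 × 18.35 × 0.3844 = 0.93603
TRY→ILS→SEK→TRY: 0.1327 × 2.84 × 2.473 = 0.93199
TRY→INR→SEK→TRY: 2.516 × 0.1434 × 2.473 = 0.89224
ILS→INR→SEK→ILS: 18.35 × 0.1434 × 0.338 = 0.88941
Maximum is TRY→SEK→INR→TRY at 1.0179; arbitrage exists.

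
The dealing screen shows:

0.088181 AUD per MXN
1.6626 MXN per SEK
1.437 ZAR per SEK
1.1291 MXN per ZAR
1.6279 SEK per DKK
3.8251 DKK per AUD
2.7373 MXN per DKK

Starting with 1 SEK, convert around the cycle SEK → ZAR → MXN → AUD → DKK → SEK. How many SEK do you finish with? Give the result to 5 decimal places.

0.89091

1 SEK × 1.437 = 1.437 ZAR
1.437 ZAR × 1.1291 = 1.6225167 MXN
1.6225167 MXN × 0.088181 = 0.1430751451227 AUD
0.1430751451227 AUD × 3.8251 = 0.54727673760883977 DKK
0.54727673760883977 DKK × 1.6279 = 0.890911801153430261583 SEK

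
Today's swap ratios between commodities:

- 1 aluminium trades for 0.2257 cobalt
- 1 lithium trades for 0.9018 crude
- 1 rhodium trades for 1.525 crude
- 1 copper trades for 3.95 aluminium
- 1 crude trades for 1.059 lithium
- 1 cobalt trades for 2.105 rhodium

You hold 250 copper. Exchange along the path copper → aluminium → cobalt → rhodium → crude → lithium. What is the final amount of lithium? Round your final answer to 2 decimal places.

757.68

250 copper × 3.95 = 987.5 aluminium
987.5 aluminium × 0.2257 = 222.87875 cobalt
222.87875 cobalt × 2.105 = 469.15976875 rhodium
469.15976875 rhodium × 1.525 = 715.46864734375 crude
715.46864734375 crude × 1.059 = 757.68129753703125 lithium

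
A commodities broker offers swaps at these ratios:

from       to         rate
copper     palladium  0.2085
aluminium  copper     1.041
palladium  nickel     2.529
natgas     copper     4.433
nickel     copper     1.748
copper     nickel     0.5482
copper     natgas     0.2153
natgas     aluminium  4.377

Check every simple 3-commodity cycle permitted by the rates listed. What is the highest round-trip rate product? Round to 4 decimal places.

aluminium→copper→natgas→aluminium: 1.041 × 0.2153 × 4.377 = 0.98101
palladium→nickel→copper→palladium: 2.529 × 1.748 × 0.2085 = 0.92171
Maximum is aluminium→copper→natgas→aluminium at 0.9810; no arbitrage — every cycle loses value.

0.9810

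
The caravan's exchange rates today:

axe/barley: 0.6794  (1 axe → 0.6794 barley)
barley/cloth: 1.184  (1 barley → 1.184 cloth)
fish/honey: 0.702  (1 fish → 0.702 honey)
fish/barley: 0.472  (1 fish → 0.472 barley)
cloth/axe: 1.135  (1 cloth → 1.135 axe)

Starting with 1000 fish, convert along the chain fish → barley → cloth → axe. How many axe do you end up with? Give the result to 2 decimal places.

634.29

1000 fish × 0.472 = 472 barley
472 barley × 1.184 = 558.848 cloth
558.848 cloth × 1.135 = 634.29248 axe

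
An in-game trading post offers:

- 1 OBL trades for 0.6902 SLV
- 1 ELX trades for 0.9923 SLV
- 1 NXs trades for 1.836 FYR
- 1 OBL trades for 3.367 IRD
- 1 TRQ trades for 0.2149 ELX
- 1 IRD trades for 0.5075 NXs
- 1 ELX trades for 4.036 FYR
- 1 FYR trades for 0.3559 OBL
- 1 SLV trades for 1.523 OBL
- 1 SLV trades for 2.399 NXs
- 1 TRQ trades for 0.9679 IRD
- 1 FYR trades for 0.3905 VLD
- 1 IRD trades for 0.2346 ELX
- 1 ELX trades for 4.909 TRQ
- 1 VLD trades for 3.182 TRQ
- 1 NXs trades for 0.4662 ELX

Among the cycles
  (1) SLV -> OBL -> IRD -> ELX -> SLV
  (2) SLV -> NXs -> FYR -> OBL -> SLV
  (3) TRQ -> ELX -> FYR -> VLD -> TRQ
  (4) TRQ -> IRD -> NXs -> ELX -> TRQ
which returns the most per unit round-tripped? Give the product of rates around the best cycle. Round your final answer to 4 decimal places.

1.1938

(1) 1.523 × 3.367 × 0.2346 × 0.9923 = 1.19375
(2) 2.399 × 1.836 × 0.3559 × 0.6902 = 1.08195
(3) 0.2149 × 4.036 × 0.3905 × 3.182 = 1.07773
(4) 0.9679 × 0.5075 × 0.4662 × 4.909 = 1.12417
Highest is cycle (1) at 1.1938 (>1, arbitrage).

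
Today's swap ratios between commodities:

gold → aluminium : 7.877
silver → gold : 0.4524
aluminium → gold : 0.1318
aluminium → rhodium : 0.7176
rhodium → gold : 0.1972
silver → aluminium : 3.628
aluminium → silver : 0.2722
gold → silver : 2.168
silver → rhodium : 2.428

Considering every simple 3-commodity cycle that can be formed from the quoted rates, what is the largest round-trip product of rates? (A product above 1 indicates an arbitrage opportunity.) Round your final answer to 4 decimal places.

1.1147

rhodium→gold→aluminium→rhodium: 0.1972 × 7.877 × 0.7176 = 1.11468
rhodium→gold→silver→rhodium: 0.1972 × 2.168 × 2.428 = 1.03804
gold→silver→aluminium→gold: 2.168 × 3.628 × 0.1318 = 1.03667
gold→aluminium→silver→gold: 7.877 × 0.2722 × 0.4524 = 0.97000
Maximum is rhodium→gold→aluminium→rhodium at 1.1147; arbitrage exists.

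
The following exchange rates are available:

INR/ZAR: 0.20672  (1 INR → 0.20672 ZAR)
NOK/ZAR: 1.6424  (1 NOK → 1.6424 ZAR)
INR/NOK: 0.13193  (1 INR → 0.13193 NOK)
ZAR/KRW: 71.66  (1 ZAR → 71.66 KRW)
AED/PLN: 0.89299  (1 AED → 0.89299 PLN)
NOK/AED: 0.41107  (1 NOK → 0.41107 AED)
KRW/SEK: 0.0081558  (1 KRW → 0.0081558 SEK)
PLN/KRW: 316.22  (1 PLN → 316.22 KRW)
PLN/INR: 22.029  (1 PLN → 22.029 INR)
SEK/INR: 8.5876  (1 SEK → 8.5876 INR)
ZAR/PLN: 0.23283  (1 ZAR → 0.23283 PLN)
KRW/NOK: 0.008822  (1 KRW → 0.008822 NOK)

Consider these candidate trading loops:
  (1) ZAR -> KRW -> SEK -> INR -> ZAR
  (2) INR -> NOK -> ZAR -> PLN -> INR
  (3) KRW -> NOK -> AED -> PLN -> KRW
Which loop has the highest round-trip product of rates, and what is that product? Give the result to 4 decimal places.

1.1114

(1) 71.66 × 0.0081558 × 8.5876 × 0.20672 = 1.03752
(2) 0.13193 × 1.6424 × 0.23283 × 22.029 = 1.11136
(3) 0.008822 × 0.41107 × 0.89299 × 316.22 = 1.02404
Highest is cycle (2) at 1.1114 (>1, arbitrage).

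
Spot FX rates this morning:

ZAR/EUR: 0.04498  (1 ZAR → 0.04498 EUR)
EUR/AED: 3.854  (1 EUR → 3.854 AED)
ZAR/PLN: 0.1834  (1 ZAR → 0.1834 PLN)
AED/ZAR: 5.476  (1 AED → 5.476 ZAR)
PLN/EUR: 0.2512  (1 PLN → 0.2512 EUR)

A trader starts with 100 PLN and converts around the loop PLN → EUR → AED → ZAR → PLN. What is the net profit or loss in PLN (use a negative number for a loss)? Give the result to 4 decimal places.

-2.7714

100 PLN × 0.2512 = 25.12 EUR
25.12 EUR × 3.854 = 96.81248 AED
96.81248 AED × 5.476 = 530.14514048 ZAR
530.14514048 ZAR × 0.1834 = 97.228618764032 PLN
Net change: 97.228618764032 − 100 = -2.771381235968 PLN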